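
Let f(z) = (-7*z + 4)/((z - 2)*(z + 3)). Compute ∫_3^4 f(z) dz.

-5*log(7) + 3*log(2) + 5*log(3)

Factor the denominator: z**2 + z - 6 = (z + 3)(z - 2).
Partial fractions: (-7*z + 4)/((z - 2)*(z + 3)) = -5/(z + 3) - 2/(z - 2).
An antiderivative is F(z) = -2*log(z - 2) - 5*log(z + 3).
Then F(4) - F(3) = (-5*log(7) - 2*log(2)) - (-5*log(3) - 5*log(2)) = -5*log(7) + 3*log(2) + 5*log(3).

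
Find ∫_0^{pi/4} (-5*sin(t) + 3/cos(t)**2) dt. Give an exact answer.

An antiderivative is F(t) = 5*cos(t) + 3*tan(t).
Then F(pi/4) - F(0) = (3 + 5*sqrt(2)/2) - (5) = -2 + 5*sqrt(2)/2.

-2 + 5*sqrt(2)/2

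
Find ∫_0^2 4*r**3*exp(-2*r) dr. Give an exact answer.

Integrate by parts 3 times (u = r^3, dv = 4*exp(-2*r) dr).
An antiderivative is F(r) = (-4*r**3 - 6*r**2 - 6*r - 3)*exp(-2*r)/2.
Then F(2) - F(0) = (-71*exp(-4)/2) - (-3/2) = 3/2 - 71*exp(-4)/2.

3/2 - 71*exp(-4)/2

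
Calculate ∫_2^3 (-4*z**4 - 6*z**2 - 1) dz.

-1039/5

By the power rule, an antiderivative is F(z) = -4*z**5/5 - 2*z**3 - z.
Then F(3) - F(2) = (-1257/5) - (-218/5) = -1039/5.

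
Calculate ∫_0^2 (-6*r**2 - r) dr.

-18

By the power rule, an antiderivative is F(r) = -2*r**3 - r**2/2.
Then F(2) - F(0) = (-18) - (0) = -18.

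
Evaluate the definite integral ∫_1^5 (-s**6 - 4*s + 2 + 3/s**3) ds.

By the power rule, an antiderivative is F(s) = -s**7/7 - 2*s**2 + 2*s - 3/(2*s**2).
Then F(5) - F(1) = (-3920271/350) - (-23/14) = -1959848/175.

-1959848/175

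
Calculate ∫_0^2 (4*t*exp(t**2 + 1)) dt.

-2*exp(1)*(1 - exp(4))

Let u = t**2 + 1, so du = 2*t dt. When t = 0, u = 1; when t = 2, u = 5.
The integral becomes 2·∫ exp(u) du from 1 to 5, with antiderivative 2*exp(u).
Back in t: F(t) = 2*exp(t**2 + 1).
Then F(2) - F(0) = (2*exp(5)) - (2*exp(1)) = -2*exp(1)*(1 - exp(4)).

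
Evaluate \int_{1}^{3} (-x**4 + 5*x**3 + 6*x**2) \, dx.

By the power rule, an antiderivative is F(x) = -x**5/5 + 5*x**4/4 + 2*x**3.
Then F(3) - F(1) = (2133/20) - (61/20) = 518/5.

518/5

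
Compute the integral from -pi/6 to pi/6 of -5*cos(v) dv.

An antiderivative is F(v) = -5*sin(v).
Then F(pi/6) - F(-pi/6) = (-5/2) - (5/2) = -5.

-5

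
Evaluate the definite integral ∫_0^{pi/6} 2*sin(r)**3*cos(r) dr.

1/32

Let u = sin(r), so du = cos(r) dr. When r = 0, u = 0; when r = pi/6, u = 1/2.
The integral becomes 2·∫ u**3 du from 0 to 1/2, with antiderivative u**4/2.
Back in r: F(r) = sin(r)**4/2.
Then F(pi/6) - F(0) = (1/32) - (0) = 1/32.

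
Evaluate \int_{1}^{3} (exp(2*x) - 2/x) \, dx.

-exp(2)/2 - log(9) + exp(6)/2

An antiderivative is F(x) = exp(2*x)/2 - 2*log(x).
Then F(3) - F(1) = (-log(9) + exp(6)/2) - (exp(2)/2) = -exp(2)/2 - log(9) + exp(6)/2.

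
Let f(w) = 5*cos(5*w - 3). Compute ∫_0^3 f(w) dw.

sin(12) + sin(3)

Let u = 5*w - 3, so du = 5 dw. When w = 0, u = -3; when w = 3, u = 12.
The integral becomes ∫ cos(u) du from -3 to 12, with antiderivative sin(u).
Back in w: F(w) = sin(5*w - 3).
Then F(3) - F(0) = (sin(12)) - (-sin(3)) = sin(12) + sin(3).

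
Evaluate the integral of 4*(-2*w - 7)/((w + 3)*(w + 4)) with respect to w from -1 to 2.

-4*log(5)

Factor the denominator: w**2 + 7*w + 12 = (w + 4)(w + 3).
Partial fractions: 4*(-2*w - 7)/((w + 3)*(w + 4)) = -4/(w + 4) - 4/(w + 3).
An antiderivative is F(w) = -4*log(w + 3) - 4*log(w + 4).
Then F(2) - F(-1) = (-4*log(5) - 4*log(3) - 4*log(2)) - (-4*log(3) - 4*log(2)) = -4*log(5).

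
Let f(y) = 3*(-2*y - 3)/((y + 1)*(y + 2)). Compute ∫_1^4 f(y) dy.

Factor the denominator: y**2 + 3*y + 2 = (y + 2)(y + 1).
Partial fractions: 3*(-2*y - 3)/((y + 1)*(y + 2)) = -3/(y + 2) - 3/(y + 1).
An antiderivative is F(y) = -3*log(y + 1) - 3*log(y + 2).
Then F(4) - F(1) = (-3*log(5) - 3*log(3) - 3*log(2)) - (-3*log(3) - 3*log(2)) = -3*log(5).

-3*log(5)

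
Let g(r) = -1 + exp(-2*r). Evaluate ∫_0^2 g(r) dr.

-3/2 - exp(-4)/2

An antiderivative is F(r) = -r - exp(-2*r)/2.
Then F(2) - F(0) = (-2 - exp(-4)/2) - (-1/2) = -3/2 - exp(-4)/2.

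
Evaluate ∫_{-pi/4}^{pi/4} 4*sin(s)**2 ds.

-2 + pi

Use the identity sin^2(s) = (1 - cos(2*s))/2.
An antiderivative is F(s) = 2*s - sin(2*s).
Then F(pi/4) - F(-pi/4) = (-1 + pi/2) - (1 - pi/2) = -2 + pi.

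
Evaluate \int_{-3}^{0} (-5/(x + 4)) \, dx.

An antiderivative is F(x) = -5*log(x + 4).
Then F(0) - F(-3) = (-10*log(2)) - (0) = -10*log(2).

-10*log(2)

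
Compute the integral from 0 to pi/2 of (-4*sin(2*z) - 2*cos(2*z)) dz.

An antiderivative is F(z) = -sin(2*z) + 2*cos(2*z).
Then F(pi/2) - F(0) = (-2) - (2) = -4.

-4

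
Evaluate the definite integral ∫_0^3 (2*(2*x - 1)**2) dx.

42

Let u = 2*x - 1, so du = 2 dx. When x = 0, u = -1; when x = 3, u = 5.
The integral becomes ∫ u**2 du from -1 to 5, with antiderivative u**3/3.
Back in x: F(x) = (2*x - 1)**3/3.
Then F(3) - F(0) = (125/3) - (-1/3) = 42.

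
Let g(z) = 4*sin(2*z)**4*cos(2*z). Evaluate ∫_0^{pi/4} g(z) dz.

Let u = sin(2*z), so du = 2*cos(2*z) dz. When z = 0, u = 0; when z = pi/4, u = 1.
The integral becomes 2·∫ u**4 du from 0 to 1, with antiderivative 2*u**5/5.
Back in z: F(z) = 2*sin(2*z)**5/5.
Then F(pi/4) - F(0) = (2/5) - (0) = 2/5.

2/5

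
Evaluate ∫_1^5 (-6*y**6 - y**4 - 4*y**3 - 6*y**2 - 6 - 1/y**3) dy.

-11984824/175

By the power rule, an antiderivative is F(y) = -6*y**7/7 - y**5/5 - y**4 - 2*y**3 - 6*y + 1/(2*y**2).
Then F(5) - F(1) = (-23972993/350) - (-669/70) = -11984824/175.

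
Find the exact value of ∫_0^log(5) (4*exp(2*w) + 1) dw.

An antiderivative is F(w) = 2*exp(2*w) + w.
Then F(log(5)) - F(0) = (log(5) + 50) - (2) = log(5) + 48.

log(5) + 48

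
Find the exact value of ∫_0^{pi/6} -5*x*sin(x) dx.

-5/2 + 5*sqrt(3)*pi/12

Integrate by parts once (u = x, dv = -5*sin(x) dx).
An antiderivative is F(x) = 5*x*cos(x) - 5*sin(x).
Then F(pi/6) - F(0) = (-5/2 + 5*sqrt(3)*pi/12) - (0) = -5/2 + 5*sqrt(3)*pi/12.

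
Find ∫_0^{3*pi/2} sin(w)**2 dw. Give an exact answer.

3*pi/4

Use the identity sin^2(w) = (1 - cos(2*w))/2.
An antiderivative is F(w) = w/2 - sin(2*w)/4.
Then F(3*pi/2) - F(0) = (3*pi/4) - (0) = 3*pi/4.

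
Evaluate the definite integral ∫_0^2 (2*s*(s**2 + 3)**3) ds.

580

Let u = s**2 + 3, so du = 2*s ds. When s = 0, u = 3; when s = 2, u = 7.
The integral becomes ∫ u**3 du from 3 to 7, with antiderivative u**4/4.
Back in s: F(s) = (s**2 + 3)**4/4.
Then F(2) - F(0) = (2401/4) - (81/4) = 580.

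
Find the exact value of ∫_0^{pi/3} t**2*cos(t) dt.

Integrate by parts twice (u = t^2, dv = cos(t) dt).
An antiderivative is F(t) = t**2*sin(t) + 2*t*cos(t) - 2*sin(t).
Then F(pi/3) - F(0) = (-sqrt(3) + sqrt(3)*pi**2/18 + pi/3) - (0) = -sqrt(3) + sqrt(3)*pi**2/18 + pi/3.

-sqrt(3) + sqrt(3)*pi**2/18 + pi/3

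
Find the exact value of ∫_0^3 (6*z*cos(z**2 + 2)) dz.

Let u = z**2 + 2, so du = 2*z dz. When z = 0, u = 2; when z = 3, u = 11.
The integral becomes 3·∫ cos(u) du from 2 to 11, with antiderivative 3*sin(u).
Back in z: F(z) = 3*sin(z**2 + 2).
Then F(3) - F(0) = (3*sin(11)) - (3*sin(2)) = 3*sin(11) - 3*sin(2).

3*sin(11) - 3*sin(2)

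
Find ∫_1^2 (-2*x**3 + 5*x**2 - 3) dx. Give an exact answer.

By the power rule, an antiderivative is F(x) = -x**4/2 + 5*x**3/3 - 3*x.
Then F(2) - F(1) = (-2/3) - (-11/6) = 7/6.

7/6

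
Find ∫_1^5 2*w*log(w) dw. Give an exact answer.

Integrate by parts once (u = ln w, dv = 2*w dw).
An antiderivative is F(w) = w**2*(2*log(w) - 1)/2.
Then F(5) - F(1) = (-25/2 + 25*log(5)) - (-1/2) = -12 + 25*log(5).

-12 + 25*log(5)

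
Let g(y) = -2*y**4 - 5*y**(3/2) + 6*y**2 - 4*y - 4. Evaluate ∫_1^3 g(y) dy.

-334/5 - 18*sqrt(3)

By the power rule, an antiderivative is F(y) = -2*y**(5/2) - 2*y**5/5 + 2*y**3 - 2*y**2 - 4*y.
Then F(3) - F(1) = (-366/5 - 18*sqrt(3)) - (-32/5) = -334/5 - 18*sqrt(3).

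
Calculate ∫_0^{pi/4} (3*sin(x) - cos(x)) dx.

An antiderivative is F(x) = -sin(x) - 3*cos(x).
Then F(pi/4) - F(0) = (-2*sqrt(2)) - (-3) = 3 - 2*sqrt(2).

3 - 2*sqrt(2)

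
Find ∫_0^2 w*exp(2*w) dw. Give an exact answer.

1/4 + 3*exp(4)/4

Integrate by parts once (u = w, dv = exp(2*w) dw).
An antiderivative is F(w) = (2*w - 1)*exp(2*w)/4.
Then F(2) - F(0) = (3*exp(4)/4) - (-1/4) = 1/4 + 3*exp(4)/4.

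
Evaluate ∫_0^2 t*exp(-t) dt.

Integrate by parts once (u = t, dv = exp(-t) dt).
An antiderivative is F(t) = (-t - 1)*exp(-t).
Then F(2) - F(0) = (-3*exp(-2)) - (-1) = 1 - 3*exp(-2).

1 - 3*exp(-2)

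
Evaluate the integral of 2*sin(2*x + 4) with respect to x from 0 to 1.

Let u = 2*x + 4, so du = 2 dx. When x = 0, u = 4; when x = 1, u = 6.
The integral becomes ∫ sin(u) du from 4 to 6, with antiderivative -cos(u).
Back in x: F(x) = -cos(2*x + 4).
Then F(1) - F(0) = (-cos(6)) - (-cos(4)) = -cos(6) + cos(4).

-cos(6) + cos(4)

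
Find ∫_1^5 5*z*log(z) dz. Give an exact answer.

Integrate by parts once (u = ln z, dv = 5*z dz).
An antiderivative is F(z) = 5*z**2*(2*log(z) - 1)/4.
Then F(5) - F(1) = (-125/4 + 125*log(5)/2) - (-5/4) = -30 + 125*log(5)/2.

-30 + 125*log(5)/2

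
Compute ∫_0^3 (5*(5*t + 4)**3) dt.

130065/4

Let u = 5*t + 4, so du = 5 dt. When t = 0, u = 4; when t = 3, u = 19.
The integral becomes ∫ u**3 du from 4 to 19, with antiderivative u**4/4.
Back in t: F(t) = (5*t + 4)**4/4.
Then F(3) - F(0) = (130321/4) - (64) = 130065/4.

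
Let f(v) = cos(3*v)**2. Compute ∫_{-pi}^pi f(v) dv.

pi

Use the identity cos^2(3*v) = (1 + cos(6*v))/2.
An antiderivative is F(v) = v/2 + sin(6*v)/12.
Then F(pi) - F(-pi) = (pi/2) - (-pi/2) = pi.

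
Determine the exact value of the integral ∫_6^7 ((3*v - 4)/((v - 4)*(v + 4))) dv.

-2*log(5) - 3*log(2) + log(3) + 2*log(11)

Factor the denominator: v**2 - 16 = (v + 4)(v - 4).
Partial fractions: (3*v - 4)/((v - 4)*(v + 4)) = 2/(v + 4) + 1/(v - 4).
An antiderivative is F(v) = log(v - 4) + 2*log(v + 4).
Then F(7) - F(6) = (log(3) + 2*log(11)) - (3*log(2) + 2*log(5)) = -2*log(5) - 3*log(2) + log(3) + 2*log(11).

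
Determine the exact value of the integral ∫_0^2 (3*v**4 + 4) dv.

136/5

By the power rule, an antiderivative is F(v) = 3*v**5/5 + 4*v.
Then F(2) - F(0) = (136/5) - (0) = 136/5.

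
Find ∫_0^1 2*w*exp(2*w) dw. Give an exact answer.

1/2 + exp(2)/2

Integrate by parts once (u = w, dv = 2*exp(2*w) dw).
An antiderivative is F(w) = (2*w - 1)*exp(2*w)/2.
Then F(1) - F(0) = (exp(2)/2) - (-1/2) = 1/2 + exp(2)/2.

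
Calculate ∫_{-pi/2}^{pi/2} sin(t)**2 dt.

Use the identity sin^2(t) = (1 - cos(2*t))/2.
An antiderivative is F(t) = t/2 - sin(2*t)/4.
Then F(pi/2) - F(-pi/2) = (pi/4) - (-pi/4) = pi/2.

pi/2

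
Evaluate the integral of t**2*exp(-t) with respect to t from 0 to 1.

Integrate by parts twice (u = t^2, dv = exp(-t) dt).
An antiderivative is F(t) = (-t**2 - 2*t - 2)*exp(-t).
Then F(1) - F(0) = (-5*exp(-1)) - (-2) = 2 - 5*exp(-1).

2 - 5*exp(-1)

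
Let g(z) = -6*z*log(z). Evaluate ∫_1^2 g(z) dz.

Integrate by parts once (u = ln z, dv = -6*z dz).
An antiderivative is F(z) = -3*z**2*(2*log(z) - 1)/2.
Then F(2) - F(1) = (6 - 12*log(2)) - (3/2) = 9/2 - 12*log(2).

9/2 - 12*log(2)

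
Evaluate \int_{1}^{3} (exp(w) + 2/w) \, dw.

-exp(1) + log(9) + exp(3)

An antiderivative is F(w) = exp(w) + 2*log(w).
Then F(3) - F(1) = (log(9) + exp(3)) - (exp(1)) = -exp(1) + log(9) + exp(3).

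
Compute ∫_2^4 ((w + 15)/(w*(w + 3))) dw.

Factor the denominator: w**2 + 3*w = (w + 3)w.
Partial fractions: (w + 15)/(w*(w + 3)) = -4/(w + 3) + 5/w.
An antiderivative is F(w) = 5*log(w) - 4*log(w + 3).
Then F(4) - F(2) = (-4*log(7) + 10*log(2)) - (-4*log(5) + 5*log(2)) = -4*log(7) + 5*log(2) + 4*log(5).

-4*log(7) + 5*log(2) + 4*log(5)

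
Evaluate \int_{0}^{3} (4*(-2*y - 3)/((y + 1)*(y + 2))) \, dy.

Factor the denominator: y**2 + 3*y + 2 = (y + 2)(y + 1).
Partial fractions: 4*(-2*y - 3)/((y + 1)*(y + 2)) = -4/(y + 2) - 4/(y + 1).
An antiderivative is F(y) = -4*log(y + 1) - 4*log(y + 2).
Then F(3) - F(0) = (-4*log(5) - 8*log(2)) - (-log(16)) = -4*log(5) - 4*log(2).

-4*log(5) - 4*log(2)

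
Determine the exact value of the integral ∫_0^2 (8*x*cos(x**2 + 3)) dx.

Let u = x**2 + 3, so du = 2*x dx. When x = 0, u = 3; when x = 2, u = 7.
The integral becomes 4·∫ cos(u) du from 3 to 7, with antiderivative 4*sin(u).
Back in x: F(x) = 4*sin(x**2 + 3).
Then F(2) - F(0) = (4*sin(7)) - (4*sin(3)) = -4*sin(3) + 4*sin(7).

-4*sin(3) + 4*sin(7)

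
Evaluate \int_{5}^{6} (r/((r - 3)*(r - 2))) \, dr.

-7*log(2) + 5*log(3)

Factor the denominator: r**2 - 5*r + 6 = (r - 2)(r - 3).
Partial fractions: r/((r - 3)*(r - 2)) = -2/(r - 2) + 3/(r - 3).
An antiderivative is F(r) = 3*log(r - 3) - 2*log(r - 2).
Then F(6) - F(5) = (log(27/16)) - (log(8/9)) = -7*log(2) + 5*log(3).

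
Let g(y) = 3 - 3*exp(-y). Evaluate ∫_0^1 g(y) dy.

3*exp(-1)

An antiderivative is F(y) = 3*y + 3*exp(-y).
Then F(1) - F(0) = (3*exp(-1) + 3) - (3) = 3*exp(-1).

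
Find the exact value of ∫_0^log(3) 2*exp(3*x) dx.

52/3

Let u = exp(x), so du = exp(x) dx. When x = 0, u = 1; when x = log(3), u = 3.
The integral becomes 2·∫ u**2 du from 1 to 3, with antiderivative 2*u**3/3.
Back in x: F(x) = 2*exp(3*x)/3.
Then F(log(3)) - F(0) = (18) - (2/3) = 52/3.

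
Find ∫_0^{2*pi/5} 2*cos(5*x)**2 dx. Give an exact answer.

2*pi/5

Use the identity cos^2(5*x) = (1 + cos(10*x))/2.
An antiderivative is F(x) = x + sin(10*x)/10.
Then F(2*pi/5) - F(0) = (2*pi/5) - (0) = 2*pi/5.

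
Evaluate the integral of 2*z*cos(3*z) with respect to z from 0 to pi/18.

Integrate by parts once (u = z, dv = 2*cos(3*z) dz).
An antiderivative is F(z) = 2*z*sin(3*z)/3 + 2*cos(3*z)/9.
Then F(pi/18) - F(0) = (pi/54 + sqrt(3)/9) - (2/9) = -2/9 + pi/54 + sqrt(3)/9.

-2/9 + pi/54 + sqrt(3)/9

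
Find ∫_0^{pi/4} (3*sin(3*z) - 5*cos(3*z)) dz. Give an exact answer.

An antiderivative is F(z) = -5*sin(3*z)/3 - cos(3*z).
Then F(pi/4) - F(0) = (-sqrt(2)/3) - (-1) = 1 - sqrt(2)/3.

1 - sqrt(2)/3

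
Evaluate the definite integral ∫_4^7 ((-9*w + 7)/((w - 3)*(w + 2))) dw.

Factor the denominator: w**2 - w - 6 = (w + 2)(w - 3).
Partial fractions: (-9*w + 7)/((w - 3)*(w + 2)) = -5/(w + 2) - 4/(w - 3).
An antiderivative is F(w) = -4*log(w - 3) - 5*log(w + 2).
Then F(7) - F(4) = (-10*log(3) - 8*log(2)) - (-5*log(3) - 5*log(2)) = -5*log(3) - 3*log(2).

-5*log(3) - 3*log(2)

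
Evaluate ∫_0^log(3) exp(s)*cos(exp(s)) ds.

Let u = exp(s), so du = exp(s) ds. When s = 0, u = 1; when s = log(3), u = 3.
The integral becomes ∫ cos(u) du from 1 to 3, with antiderivative sin(u).
Back in s: F(s) = sin(exp(s)).
Then F(log(3)) - F(0) = (sin(3)) - (sin(1)) = -sin(1) + sin(3).

-sin(1) + sin(3)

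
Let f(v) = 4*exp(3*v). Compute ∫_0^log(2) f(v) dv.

Let u = exp(v), so du = exp(v) dv. When v = 0, u = 1; when v = log(2), u = 2.
The integral becomes 4·∫ u**2 du from 1 to 2, with antiderivative 4*u**3/3.
Back in v: F(v) = 4*exp(3*v)/3.
Then F(log(2)) - F(0) = (32/3) - (4/3) = 28/3.

28/3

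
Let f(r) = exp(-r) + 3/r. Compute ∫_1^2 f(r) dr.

-exp(-2) + exp(-1) + 3*log(2)

An antiderivative is F(r) = 3*log(r) - exp(-r).
Then F(2) - F(1) = (-exp(-2) + 3*log(2)) - (-exp(-1)) = -exp(-2) + exp(-1) + 3*log(2).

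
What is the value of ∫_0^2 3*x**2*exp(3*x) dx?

Integrate by parts twice (u = x^2, dv = 3*exp(3*x) dx).
An antiderivative is F(x) = (9*x**2 - 6*x + 2)*exp(3*x)/9.
Then F(2) - F(0) = (26*exp(6)/9) - (2/9) = -2/9 + 26*exp(6)/9.

-2/9 + 26*exp(6)/9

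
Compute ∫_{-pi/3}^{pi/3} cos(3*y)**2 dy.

pi/3

Use the identity cos^2(3*y) = (1 + cos(6*y))/2.
An antiderivative is F(y) = y/2 + sin(6*y)/12.
Then F(pi/3) - F(-pi/3) = (pi/6) - (-pi/6) = pi/3.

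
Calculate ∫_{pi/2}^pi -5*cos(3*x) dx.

An antiderivative is F(x) = -5*sin(3*x)/3.
Then F(pi) - F(pi/2) = (0) - (5/3) = -5/3.

-5/3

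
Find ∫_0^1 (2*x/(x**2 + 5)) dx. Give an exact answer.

Let u = x**2 + 5, so du = 2*x dx. When x = 0, u = 5; when x = 1, u = 6.
The integral becomes ∫ 1/u du from 5 to 6, with antiderivative log(u).
Back in x: F(x) = log(x**2 + 5).
Then F(1) - F(0) = (log(6)) - (log(5)) = log(6/5).

log(6/5)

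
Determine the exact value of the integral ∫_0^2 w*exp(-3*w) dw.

Integrate by parts once (u = w, dv = exp(-3*w) dw).
An antiderivative is F(w) = (-3*w - 1)*exp(-3*w)/9.
Then F(2) - F(0) = (-7*exp(-6)/9) - (-1/9) = (-7 + exp(6))*exp(-6)/9.

(-7 + exp(6))*exp(-6)/9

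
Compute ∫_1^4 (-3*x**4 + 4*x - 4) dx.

By the power rule, an antiderivative is F(x) = -3*x**5/5 + 2*x**2 - 4*x.
Then F(4) - F(1) = (-2992/5) - (-13/5) = -2979/5.

-2979/5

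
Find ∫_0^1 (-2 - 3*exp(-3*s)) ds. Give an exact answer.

An antiderivative is F(s) = -2*s + exp(-3*s).
Then F(1) - F(0) = (-2 + exp(-3)) - (1) = -3 + exp(-3).

-3 + exp(-3)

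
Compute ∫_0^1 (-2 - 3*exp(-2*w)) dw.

An antiderivative is F(w) = -2*w + 3*exp(-2*w)/2.
Then F(1) - F(0) = (-2 + 3*exp(-2)/2) - (3/2) = -7/2 + 3*exp(-2)/2.

-7/2 + 3*exp(-2)/2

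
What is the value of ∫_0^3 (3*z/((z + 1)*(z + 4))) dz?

Factor the denominator: z**2 + 5*z + 4 = (z + 4)(z + 1).
Partial fractions: 3*z/((z + 1)*(z + 4)) = 4/(z + 4) - 1/(z + 1).
An antiderivative is F(z) = -log(z + 1) + 4*log(z + 4).
Then F(3) - F(0) = (-2*log(2) + 4*log(7)) - (8*log(2)) = -10*log(2) + 4*log(7).

-10*log(2) + 4*log(7)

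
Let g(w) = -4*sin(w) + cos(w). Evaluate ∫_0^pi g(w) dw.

An antiderivative is F(w) = sin(w) + 4*cos(w).
Then F(pi) - F(0) = (-4) - (4) = -8.

-8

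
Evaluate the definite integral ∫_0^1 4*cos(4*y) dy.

Let u = 4*y, so du = 4 dy. When y = 0, u = 0; when y = 1, u = 4.
The integral becomes ∫ cos(u) du from 0 to 4, with antiderivative sin(u).
Back in y: F(y) = sin(4*y).
Then F(1) - F(0) = (sin(4)) - (0) = sin(4).

sin(4)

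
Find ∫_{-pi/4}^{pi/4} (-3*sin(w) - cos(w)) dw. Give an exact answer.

An antiderivative is F(w) = -sin(w) + 3*cos(w).
Then F(pi/4) - F(-pi/4) = (sqrt(2)) - (2*sqrt(2)) = -sqrt(2).

-sqrt(2)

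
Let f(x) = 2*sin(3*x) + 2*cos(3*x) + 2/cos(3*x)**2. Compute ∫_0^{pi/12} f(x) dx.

4/3

An antiderivative is F(x) = 2*sin(3*x)/3 - 2*cos(3*x)/3 + 2*tan(3*x)/3.
Then F(pi/12) - F(0) = (2/3) - (-2/3) = 4/3.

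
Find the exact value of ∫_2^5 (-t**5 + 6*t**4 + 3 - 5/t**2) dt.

5628/5

By the power rule, an antiderivative is F(t) = -t**6/6 + 6*t**5/5 + 3*t + 5/t.
Then F(5) - F(2) = (6971/6) - (1087/30) = 5628/5.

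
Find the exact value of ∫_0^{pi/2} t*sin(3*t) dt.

Integrate by parts once (u = t, dv = sin(3*t) dt).
An antiderivative is F(t) = -t*cos(3*t)/3 + sin(3*t)/9.
Then F(pi/2) - F(0) = (-1/9) - (0) = -1/9.

-1/9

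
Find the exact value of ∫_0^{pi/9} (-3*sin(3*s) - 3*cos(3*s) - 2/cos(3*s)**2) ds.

-7*sqrt(3)/6 - 1/2

An antiderivative is F(s) = -sin(3*s) + cos(3*s) - 2*tan(3*s)/3.
Then F(pi/9) - F(0) = (1/2 - 7*sqrt(3)/6) - (1) = -7*sqrt(3)/6 - 1/2.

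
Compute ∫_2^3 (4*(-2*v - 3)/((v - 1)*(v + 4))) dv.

Factor the denominator: v**2 + 3*v - 4 = (v + 4)(v - 1).
Partial fractions: 4*(-2*v - 3)/((v - 1)*(v + 4)) = -4/(v + 4) - 4/(v - 1).
An antiderivative is F(v) = -4*log(v - 1) - 4*log(v + 4).
Then F(3) - F(2) = (-4*log(7) - 4*log(2)) - (-4*log(3) - 4*log(2)) = -4*log(7) + 4*log(3).

-4*log(7) + 4*log(3)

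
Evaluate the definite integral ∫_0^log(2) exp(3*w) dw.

7/3

Let u = exp(w), so du = exp(w) dw. When w = 0, u = 1; when w = log(2), u = 2.
The integral becomes ∫ u**2 du from 1 to 2, with antiderivative u**3/3.
Back in w: F(w) = exp(3*w)/3.
Then F(log(2)) - F(0) = (8/3) - (1/3) = 7/3.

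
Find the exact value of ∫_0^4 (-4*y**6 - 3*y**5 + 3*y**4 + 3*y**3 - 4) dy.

By the power rule, an antiderivative is F(y) = -4*y**7/7 - y**6/2 + 3*y**5/5 + 3*y**4/4 - 4*y.
Then F(4) - F(0) = (-371696/35) - (0) = -371696/35.

-371696/35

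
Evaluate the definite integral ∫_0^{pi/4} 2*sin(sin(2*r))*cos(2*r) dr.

1 - cos(1)

Let u = sin(2*r), so du = 2*cos(2*r) dr. When r = 0, u = 0; when r = pi/4, u = 1.
The integral becomes ∫ sin(u) du from 0 to 1, with antiderivative -cos(u).
Back in r: F(r) = -cos(sin(2*r)).
Then F(pi/4) - F(0) = (-cos(1)) - (-1) = 1 - cos(1).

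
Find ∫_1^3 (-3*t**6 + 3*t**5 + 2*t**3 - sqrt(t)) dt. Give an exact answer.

-11176/21 - 2*sqrt(3)

By the power rule, an antiderivative is F(t) = -3*t**7/7 + t**6/2 + t**4/2 - 2*t**(3/2)/3.
Then F(3) - F(1) = (-3726/7 - 2*sqrt(3)) - (-2/21) = -11176/21 - 2*sqrt(3).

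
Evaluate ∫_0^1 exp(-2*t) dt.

-(1 - exp(2))*exp(-2)/2

An antiderivative is F(t) = -exp(-2*t)/2.
Then F(1) - F(0) = (-exp(-2)/2) - (-1/2) = -(1 - exp(2))*exp(-2)/2.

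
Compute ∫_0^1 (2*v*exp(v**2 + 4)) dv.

Let u = v**2 + 4, so du = 2*v dv. When v = 0, u = 4; when v = 1, u = 5.
The integral becomes ∫ exp(u) du from 4 to 5, with antiderivative exp(u).
Back in v: F(v) = exp(v**2 + 4).
Then F(1) - F(0) = (exp(5)) - (exp(4)) = -exp(4) + exp(5).

-exp(4) + exp(5)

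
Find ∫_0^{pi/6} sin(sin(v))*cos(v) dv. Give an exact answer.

1 - cos(1/2)

Let u = sin(v), so du = cos(v) dv. When v = 0, u = 0; when v = pi/6, u = 1/2.
The integral becomes ∫ sin(u) du from 0 to 1/2, with antiderivative -cos(u).
Back in v: F(v) = -cos(sin(v)).
Then F(pi/6) - F(0) = (-cos(1/2)) - (-1) = 1 - cos(1/2).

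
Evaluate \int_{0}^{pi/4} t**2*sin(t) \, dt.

-2 - sqrt(2)*pi**2/32 + sqrt(2)*pi/4 + sqrt(2)

Integrate by parts twice (u = t^2, dv = sin(t) dt).
An antiderivative is F(t) = -t**2*cos(t) + 2*t*sin(t) + 2*cos(t).
Then F(pi/4) - F(0) = (sqrt(2)*(-pi**2 + 8*pi + 32)/32) - (2) = -2 - sqrt(2)*pi**2/32 + sqrt(2)*pi/4 + sqrt(2).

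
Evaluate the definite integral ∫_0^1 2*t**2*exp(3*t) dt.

Integrate by parts twice (u = t^2, dv = 2*exp(3*t) dt).
An antiderivative is F(t) = (18*t**2 - 12*t + 4)*exp(3*t)/27.
Then F(1) - F(0) = (10*exp(3)/27) - (4/27) = -4/27 + 10*exp(3)/27.

-4/27 + 10*exp(3)/27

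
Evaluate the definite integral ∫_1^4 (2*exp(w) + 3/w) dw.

-2*exp(1) + 6*log(2) + 2*exp(4)

An antiderivative is F(w) = 2*exp(w) + 3*log(w).
Then F(4) - F(1) = (log(64) + 2*exp(4)) - (2*exp(1)) = -2*exp(1) + 6*log(2) + 2*exp(4).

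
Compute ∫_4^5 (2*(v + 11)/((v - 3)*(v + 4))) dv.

Factor the denominator: v**2 + v - 12 = (v + 4)(v - 3).
Partial fractions: 2*(v + 11)/((v - 3)*(v + 4)) = -2/(v + 4) + 4/(v - 3).
An antiderivative is F(v) = 4*log(v - 3) - 2*log(v + 4).
Then F(5) - F(4) = (log(16/81)) - (-log(64)) = -4*log(3) + 10*log(2).

-4*log(3) + 10*log(2)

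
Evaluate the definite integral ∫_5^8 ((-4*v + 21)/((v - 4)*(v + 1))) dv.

Factor the denominator: v**2 - 3*v - 4 = (v + 1)(v - 4).
Partial fractions: (-4*v + 21)/((v - 4)*(v + 1)) = -5/(v + 1) + 1/(v - 4).
An antiderivative is F(v) = log(v - 4) - 5*log(v + 1).
Then F(8) - F(5) = (-10*log(3) + 2*log(2)) - (-5*log(3) - 5*log(2)) = -5*log(3) + 7*log(2).

-5*log(3) + 7*log(2)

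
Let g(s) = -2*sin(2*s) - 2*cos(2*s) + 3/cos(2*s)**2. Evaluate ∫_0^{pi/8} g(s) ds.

An antiderivative is F(s) = -sin(2*s) + cos(2*s) + 3*tan(2*s)/2.
Then F(pi/8) - F(0) = (3/2) - (1) = 1/2.

1/2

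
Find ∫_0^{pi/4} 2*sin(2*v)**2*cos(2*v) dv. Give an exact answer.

Let u = sin(2*v), so du = 2*cos(2*v) dv. When v = 0, u = 0; when v = pi/4, u = 1.
The integral becomes ∫ u**2 du from 0 to 1, with antiderivative u**3/3.
Back in v: F(v) = sin(2*v)**3/3.
Then F(pi/4) - F(0) = (1/3) - (0) = 1/3.

1/3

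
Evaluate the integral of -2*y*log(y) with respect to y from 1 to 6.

-36*log(3) - 36*log(2) + 35/2

Integrate by parts once (u = ln y, dv = -2*y dy).
An antiderivative is F(y) = -y**2*(2*log(y) - 1)/2.
Then F(6) - F(1) = (-36*log(3) - 36*log(2) + 18) - (1/2) = -36*log(3) - 36*log(2) + 35/2.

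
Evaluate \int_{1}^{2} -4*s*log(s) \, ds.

Integrate by parts once (u = ln s, dv = -4*s ds).
An antiderivative is F(s) = -s**2*(2*log(s) - 1).
Then F(2) - F(1) = (4 - 8*log(2)) - (1) = 3 - 8*log(2).

3 - 8*log(2)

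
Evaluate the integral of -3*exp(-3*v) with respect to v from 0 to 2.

-1 + exp(-6)

An antiderivative is F(v) = exp(-3*v).
Then F(2) - F(0) = (exp(-6)) - (1) = -1 + exp(-6).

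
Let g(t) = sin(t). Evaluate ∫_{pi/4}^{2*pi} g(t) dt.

-1 + sqrt(2)/2

An antiderivative is F(t) = -cos(t).
Then F(2*pi) - F(pi/4) = (-1) - (-sqrt(2)/2) = -1 + sqrt(2)/2.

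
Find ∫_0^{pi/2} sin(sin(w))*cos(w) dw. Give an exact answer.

1 - cos(1)

Let u = sin(w), so du = cos(w) dw. When w = 0, u = 0; when w = pi/2, u = 1.
The integral becomes ∫ sin(u) du from 0 to 1, with antiderivative -cos(u).
Back in w: F(w) = -cos(sin(w)).
Then F(pi/2) - F(0) = (-cos(1)) - (-1) = 1 - cos(1).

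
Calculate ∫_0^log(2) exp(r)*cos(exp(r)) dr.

Let u = exp(r), so du = exp(r) dr. When r = 0, u = 1; when r = log(2), u = 2.
The integral becomes ∫ cos(u) du from 1 to 2, with antiderivative sin(u).
Back in r: F(r) = sin(exp(r)).
Then F(log(2)) - F(0) = (sin(2)) - (sin(1)) = -sin(1) + sin(2).

-sin(1) + sin(2)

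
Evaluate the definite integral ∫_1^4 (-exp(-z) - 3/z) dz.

An antiderivative is F(z) = -3*log(z) + exp(-z).
Then F(4) - F(1) = (-6*log(2) + exp(-4)) - (exp(-1)) = -6*log(2) - exp(-1) + exp(-4).

-6*log(2) - exp(-1) + exp(-4)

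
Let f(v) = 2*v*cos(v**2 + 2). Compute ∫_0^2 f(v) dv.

-sin(2) + sin(6)

Let u = v**2 + 2, so du = 2*v dv. When v = 0, u = 2; when v = 2, u = 6.
The integral becomes ∫ cos(u) du from 2 to 6, with antiderivative sin(u).
Back in v: F(v) = sin(v**2 + 2).
Then F(2) - F(0) = (sin(6)) - (sin(2)) = -sin(2) + sin(6).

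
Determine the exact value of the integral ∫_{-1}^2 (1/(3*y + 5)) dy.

-log(2)/3 + log(11)/3

An antiderivative is F(y) = log(3*y + 5)/3.
Then F(2) - F(-1) = (log(11)/3) - (log(2)/3) = -log(2)/3 + log(11)/3.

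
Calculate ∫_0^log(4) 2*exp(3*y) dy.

Let u = exp(y), so du = exp(y) dy. When y = 0, u = 1; when y = log(4), u = 4.
The integral becomes 2·∫ u**2 du from 1 to 4, with antiderivative 2*u**3/3.
Back in y: F(y) = 2*exp(3*y)/3.
Then F(log(4)) - F(0) = (128/3) - (2/3) = 42.

42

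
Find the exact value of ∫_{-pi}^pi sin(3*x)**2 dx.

pi

Use the identity sin^2(3*x) = (1 - cos(6*x))/2.
An antiderivative is F(x) = x/2 - sin(6*x)/12.
Then F(pi) - F(-pi) = (pi/2) - (-pi/2) = pi.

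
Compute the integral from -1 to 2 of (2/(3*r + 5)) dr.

-2*log(2)/3 + 2*log(11)/3

An antiderivative is F(r) = 2*log(3*r + 5)/3.
Then F(2) - F(-1) = (2*log(11)/3) - (2*log(2)/3) = -2*log(2)/3 + 2*log(11)/3.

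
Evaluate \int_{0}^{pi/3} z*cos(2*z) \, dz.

Integrate by parts once (u = z, dv = cos(2*z) dz).
An antiderivative is F(z) = z*sin(2*z)/2 + cos(2*z)/4.
Then F(pi/3) - F(0) = (-1/8 + sqrt(3)*pi/12) - (1/4) = -3/8 + sqrt(3)*pi/12.

-3/8 + sqrt(3)*pi/12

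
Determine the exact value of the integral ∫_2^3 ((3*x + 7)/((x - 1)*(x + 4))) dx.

log(14/3)

Factor the denominator: x**2 + 3*x - 4 = (x + 4)(x - 1).
Partial fractions: (3*x + 7)/((x - 1)*(x + 4)) = 1/(x + 4) + 2/(x - 1).
An antiderivative is F(x) = 2*log(x - 1) + log(x + 4).
Then F(3) - F(2) = (log(28)) - (log(6)) = log(14/3).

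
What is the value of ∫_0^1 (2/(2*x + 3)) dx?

Let u = 2*x + 3, so du = 2 dx. When x = 0, u = 3; when x = 1, u = 5.
The integral becomes ∫ 1/u du from 3 to 5, with antiderivative log(u).
Back in x: F(x) = log(2*x + 3).
Then F(1) - F(0) = (log(5)) - (log(3)) = log(5/3).

log(5/3)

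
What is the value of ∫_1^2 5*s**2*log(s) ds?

Integrate by parts once (u = ln s, dv = 5*s**2 ds).
An antiderivative is F(s) = 5*s**3*(3*log(s) - 1)/9.
Then F(2) - F(1) = (-40/9 + 40*log(2)/3) - (-5/9) = -35/9 + 40*log(2)/3.

-35/9 + 40*log(2)/3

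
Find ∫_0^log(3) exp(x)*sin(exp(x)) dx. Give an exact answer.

Let u = exp(x), so du = exp(x) dx. When x = 0, u = 1; when x = log(3), u = 3.
The integral becomes ∫ sin(u) du from 1 to 3, with antiderivative -cos(u).
Back in x: F(x) = -cos(exp(x)).
Then F(log(3)) - F(0) = (-cos(3)) - (-cos(1)) = cos(1) - cos(3).

cos(1) - cos(3)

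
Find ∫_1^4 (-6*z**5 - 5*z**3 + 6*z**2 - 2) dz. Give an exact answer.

-17175/4

By the power rule, an antiderivative is F(z) = -z**6 - 5*z**4/4 + 2*z**3 - 2*z.
Then F(4) - F(1) = (-4296) - (-9/4) = -17175/4.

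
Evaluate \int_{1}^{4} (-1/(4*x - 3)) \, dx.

An antiderivative is F(x) = -log(4*x - 3)/4.
Then F(4) - F(1) = (-log(13)/4) - (0) = -log(13)/4.

-log(13)/4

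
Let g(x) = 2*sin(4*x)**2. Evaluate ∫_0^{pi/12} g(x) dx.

Use the identity sin^2(4*x) = (1 - cos(8*x))/2.
An antiderivative is F(x) = x - sin(8*x)/8.
Then F(pi/12) - F(0) = (-sqrt(3)/16 + pi/12) - (0) = -sqrt(3)/16 + pi/12.

-sqrt(3)/16 + pi/12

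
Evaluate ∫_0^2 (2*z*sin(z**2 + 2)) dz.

-cos(6) + cos(2)

Let u = z**2 + 2, so du = 2*z dz. When z = 0, u = 2; when z = 2, u = 6.
The integral becomes ∫ sin(u) du from 2 to 6, with antiderivative -cos(u).
Back in z: F(z) = -cos(z**2 + 2).
Then F(2) - F(0) = (-cos(6)) - (-cos(2)) = -cos(6) + cos(2).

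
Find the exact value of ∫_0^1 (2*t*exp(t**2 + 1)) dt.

Let u = t**2 + 1, so du = 2*t dt. When t = 0, u = 1; when t = 1, u = 2.
The integral becomes ∫ exp(u) du from 1 to 2, with antiderivative exp(u).
Back in t: F(t) = exp(t**2 + 1).
Then F(1) - F(0) = (exp(2)) - (exp(1)) = -exp(1) + exp(2).

-exp(1) + exp(2)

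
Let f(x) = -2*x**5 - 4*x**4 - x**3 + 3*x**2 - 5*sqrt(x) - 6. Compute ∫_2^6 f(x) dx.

By the power rule, an antiderivative is F(x) = -x**6/3 - 4*x**5/5 - x**4/4 - 10*x**(3/2)/3 + x**3 - 6*x.
Then F(6) - F(2) = (-109584/5 - 20*sqrt(6)) - (-824/15 - 20*sqrt(2)/3) = -327928/15 - 20*sqrt(6) + 20*sqrt(2)/3.

-327928/15 - 20*sqrt(6) + 20*sqrt(2)/3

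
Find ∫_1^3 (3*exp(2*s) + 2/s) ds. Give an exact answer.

An antiderivative is F(s) = 3*exp(2*s)/2 + 2*log(s).
Then F(3) - F(1) = (log(9) + 3*exp(6)/2) - (3*exp(2)/2) = -3*exp(2)/2 + log(9) + 3*exp(6)/2.

-3*exp(2)/2 + log(9) + 3*exp(6)/2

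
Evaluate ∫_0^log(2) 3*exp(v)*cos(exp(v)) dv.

Let u = exp(v), so du = exp(v) dv. When v = 0, u = 1; when v = log(2), u = 2.
The integral becomes 3·∫ cos(u) du from 1 to 2, with antiderivative 3*sin(u).
Back in v: F(v) = 3*sin(exp(v)).
Then F(log(2)) - F(0) = (3*sin(2)) - (3*sin(1)) = -3*sin(1) + 3*sin(2).

-3*sin(1) + 3*sin(2)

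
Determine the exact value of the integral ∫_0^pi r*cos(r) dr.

Integrate by parts once (u = r, dv = cos(r) dr).
An antiderivative is F(r) = r*sin(r) + cos(r).
Then F(pi) - F(0) = (-1) - (1) = -2.

-2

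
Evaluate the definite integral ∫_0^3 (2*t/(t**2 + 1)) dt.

log(10)

Let u = t**2 + 1, so du = 2*t dt. When t = 0, u = 1; when t = 3, u = 10.
The integral becomes ∫ 1/u du from 1 to 10, with antiderivative log(u).
Back in t: F(t) = log(t**2 + 1).
Then F(3) - F(0) = (log(10)) - (0) = log(10).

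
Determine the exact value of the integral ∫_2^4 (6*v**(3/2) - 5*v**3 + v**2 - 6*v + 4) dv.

-3488/15 - 48*sqrt(2)/5

By the power rule, an antiderivative is F(v) = 12*v**(5/2)/5 - 5*v**4/4 + v**3/3 - 3*v**2 + 4*v.
Then F(4) - F(2) = (-3808/15) - (-64/3 + 48*sqrt(2)/5) = -3488/15 - 48*sqrt(2)/5.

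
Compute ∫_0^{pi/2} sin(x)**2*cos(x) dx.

Let u = sin(x), so du = cos(x) dx. When x = 0, u = 0; when x = pi/2, u = 1.
The integral becomes ∫ u**2 du from 0 to 1, with antiderivative u**3/3.
Back in x: F(x) = sin(x)**3/3.
Then F(pi/2) - F(0) = (1/3) - (0) = 1/3.

1/3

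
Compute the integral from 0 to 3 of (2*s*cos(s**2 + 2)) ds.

sin(11) - sin(2)

Let u = s**2 + 2, so du = 2*s ds. When s = 0, u = 2; when s = 3, u = 11.
The integral becomes ∫ cos(u) du from 2 to 11, with antiderivative sin(u).
Back in s: F(s) = sin(s**2 + 2).
Then F(3) - F(0) = (sin(11)) - (sin(2)) = sin(11) - sin(2).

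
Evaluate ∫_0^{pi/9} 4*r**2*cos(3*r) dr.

-4*sqrt(3)/27 + 2*sqrt(3)*pi**2/243 + 4*pi/81

Integrate by parts twice (u = r^2, dv = 4*cos(3*r) dr).
An antiderivative is F(r) = 4*r**2*sin(3*r)/3 + 8*r*cos(3*r)/9 - 8*sin(3*r)/27.
Then F(pi/9) - F(0) = (-4*sqrt(3)/27 + 2*sqrt(3)*pi**2/243 + 4*pi/81) - (0) = -4*sqrt(3)/27 + 2*sqrt(3)*pi**2/243 + 4*pi/81.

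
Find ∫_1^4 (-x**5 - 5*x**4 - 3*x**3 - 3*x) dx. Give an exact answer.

-7677/4

By the power rule, an antiderivative is F(x) = -x**6/6 - x**5 - 3*x**4/4 - 3*x**2/2.
Then F(4) - F(1) = (-5768/3) - (-41/12) = -7677/4.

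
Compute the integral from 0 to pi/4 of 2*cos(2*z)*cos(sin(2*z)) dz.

Let u = sin(2*z), so du = 2*cos(2*z) dz. When z = 0, u = 0; when z = pi/4, u = 1.
The integral becomes ∫ cos(u) du from 0 to 1, with antiderivative sin(u).
Back in z: F(z) = sin(sin(2*z)).
Then F(pi/4) - F(0) = (sin(1)) - (0) = sin(1).

sin(1)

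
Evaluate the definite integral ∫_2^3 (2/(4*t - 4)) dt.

log(2)/2

An antiderivative is F(t) = log(4*t - 4)/2.
Then F(3) - F(2) = (3*log(2)/2) - (log(2)) = log(2)/2.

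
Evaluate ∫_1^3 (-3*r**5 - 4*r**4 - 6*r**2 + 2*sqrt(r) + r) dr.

By the power rule, an antiderivative is F(r) = -r**6/2 - 4*r**5/5 + 4*r**(3/2)/3 - 2*r**3 + r**2/2.
Then F(3) - F(1) = (-3042/5 + 4*sqrt(3)) - (-22/15) = -9104/15 + 4*sqrt(3).

-9104/15 + 4*sqrt(3)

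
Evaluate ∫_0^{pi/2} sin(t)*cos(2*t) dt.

Use the identity sin(t)cos(2*t) = [sin(3*t) + sin(-t)]/2.
An antiderivative is F(t) = cos(t)/2 - cos(3*t)/6.
Then F(pi/2) - F(0) = (0) - (1/3) = -1/3.

-1/3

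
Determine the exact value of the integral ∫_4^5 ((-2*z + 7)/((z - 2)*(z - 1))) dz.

-13*log(2) + 8*log(3)

Factor the denominator: z**2 - 3*z + 2 = (z - 1)(z - 2).
Partial fractions: (-2*z + 7)/((z - 2)*(z - 1)) = -5/(z - 1) + 3/(z - 2).
An antiderivative is F(z) = 3*log(z - 2) - 5*log(z - 1).
Then F(5) - F(4) = (-10*log(2) + 3*log(3)) - (-5*log(3) + 3*log(2)) = -13*log(2) + 8*log(3).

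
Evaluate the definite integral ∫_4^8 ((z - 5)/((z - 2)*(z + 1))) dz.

log(27/25)

Factor the denominator: z**2 - z - 2 = (z + 1)(z - 2).
Partial fractions: (z - 5)/((z - 2)*(z + 1)) = 2/(z + 1) - 1/(z - 2).
An antiderivative is F(z) = -log(z - 2) + 2*log(z + 1).
Then F(8) - F(4) = (log(27/2)) - (log(25/2)) = log(27/25).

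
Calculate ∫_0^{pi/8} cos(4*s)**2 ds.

Use the identity cos^2(4*s) = (1 + cos(8*s))/2.
An antiderivative is F(s) = s/2 + sin(8*s)/16.
Then F(pi/8) - F(0) = (pi/16) - (0) = pi/16.

pi/16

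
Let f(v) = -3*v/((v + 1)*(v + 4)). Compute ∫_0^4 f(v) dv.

log(5/16)

Factor the denominator: v**2 + 5*v + 4 = (v + 4)(v + 1).
Partial fractions: -3*v/((v + 1)*(v + 4)) = -4/(v + 4) + 1/(v + 1).
An antiderivative is F(v) = log(v + 1) - 4*log(v + 4).
Then F(4) - F(0) = (-12*log(2) + log(5)) - (-8*log(2)) = log(5/16).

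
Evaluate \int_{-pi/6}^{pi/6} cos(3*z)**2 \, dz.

Use the identity cos^2(3*z) = (1 + cos(6*z))/2.
An antiderivative is F(z) = z/2 + sin(6*z)/12.
Then F(pi/6) - F(-pi/6) = (pi/12) - (-pi/12) = pi/6.

pi/6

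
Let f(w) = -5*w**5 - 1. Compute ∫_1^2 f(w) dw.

By the power rule, an antiderivative is F(w) = -5*w**6/6 - w.
Then F(2) - F(1) = (-166/3) - (-11/6) = -107/2.

-107/2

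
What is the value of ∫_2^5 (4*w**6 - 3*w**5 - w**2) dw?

514503/14

By the power rule, an antiderivative is F(w) = 4*w**7/7 - w**6/2 - w**3/3.
Then F(5) - F(2) = (1545125/42) - (808/21) = 514503/14.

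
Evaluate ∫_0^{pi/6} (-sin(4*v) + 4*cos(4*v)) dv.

-3/8 + sqrt(3)/2

An antiderivative is F(v) = sin(4*v) + cos(4*v)/4.
Then F(pi/6) - F(0) = (-1/8 + sqrt(3)/2) - (1/4) = -3/8 + sqrt(3)/2.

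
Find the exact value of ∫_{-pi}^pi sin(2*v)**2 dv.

Use the identity sin^2(2*v) = (1 - cos(4*v))/2.
An antiderivative is F(v) = v/2 - sin(4*v)/8.
Then F(pi) - F(-pi) = (pi/2) - (-pi/2) = pi.

pi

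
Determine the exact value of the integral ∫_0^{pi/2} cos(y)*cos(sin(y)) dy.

sin(1)

Let u = sin(y), so du = cos(y) dy. When y = 0, u = 0; when y = pi/2, u = 1.
The integral becomes ∫ cos(u) du from 0 to 1, with antiderivative sin(u).
Back in y: F(y) = sin(sin(y)).
Then F(pi/2) - F(0) = (sin(1)) - (0) = sin(1).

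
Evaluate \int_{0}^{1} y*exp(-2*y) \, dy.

Integrate by parts once (u = y, dv = exp(-2*y) dy).
An antiderivative is F(y) = (-2*y - 1)*exp(-2*y)/4.
Then F(1) - F(0) = (-3*exp(-2)/4) - (-1/4) = (-3 + exp(2))*exp(-2)/4.

(-3 + exp(2))*exp(-2)/4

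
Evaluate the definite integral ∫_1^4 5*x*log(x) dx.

Integrate by parts once (u = ln x, dv = 5*x dx).
An antiderivative is F(x) = 5*x**2*(2*log(x) - 1)/4.
Then F(4) - F(1) = (-20 + 80*log(2)) - (-5/4) = -75/4 + 80*log(2).

-75/4 + 80*log(2)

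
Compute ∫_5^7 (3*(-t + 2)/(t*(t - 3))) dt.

log(25/98)

Factor the denominator: t**2 - 3*t = t(t - 3).
Partial fractions: 3*(-t + 2)/(t*(t - 3)) = -2/t - 1/(t - 3).
An antiderivative is F(t) = -2*log(t) - log(t - 3).
Then F(7) - F(5) = (-2*log(7) - 2*log(2)) - (-log(50)) = log(25/98).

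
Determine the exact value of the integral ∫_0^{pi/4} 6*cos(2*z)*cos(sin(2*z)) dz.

3*sin(1)

Let u = sin(2*z), so du = 2*cos(2*z) dz. When z = 0, u = 0; when z = pi/4, u = 1.
The integral becomes 3·∫ cos(u) du from 0 to 1, with antiderivative 3*sin(u).
Back in z: F(z) = 3*sin(sin(2*z)).
Then F(pi/4) - F(0) = (3*sin(1)) - (0) = 3*sin(1).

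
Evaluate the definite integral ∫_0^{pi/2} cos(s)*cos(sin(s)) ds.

sin(1)

Let u = sin(s), so du = cos(s) ds. When s = 0, u = 0; when s = pi/2, u = 1.
The integral becomes ∫ cos(u) du from 0 to 1, with antiderivative sin(u).
Back in s: F(s) = sin(sin(s)).
Then F(pi/2) - F(0) = (sin(1)) - (0) = sin(1).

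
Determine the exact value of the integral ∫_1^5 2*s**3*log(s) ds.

Integrate by parts once (u = ln s, dv = 2*s**3 ds).
An antiderivative is F(s) = s**4*(4*log(s) - 1)/8.
Then F(5) - F(1) = (-625/8 + 625*log(5)/2) - (-1/8) = -78 + 625*log(5)/2.

-78 + 625*log(5)/2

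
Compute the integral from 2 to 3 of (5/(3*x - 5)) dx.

An antiderivative is F(x) = 5*log(3*x - 5)/3.
Then F(3) - F(2) = (10*log(2)/3) - (0) = 10*log(2)/3.

10*log(2)/3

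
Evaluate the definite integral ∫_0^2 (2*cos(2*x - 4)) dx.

Let u = 2*x - 4, so du = 2 dx. When x = 0, u = -4; when x = 2, u = 0.
The integral becomes ∫ cos(u) du from -4 to 0, with antiderivative sin(u).
Back in x: F(x) = sin(2*x - 4).
Then F(2) - F(0) = (0) - (-sin(4)) = sin(4).

sin(4)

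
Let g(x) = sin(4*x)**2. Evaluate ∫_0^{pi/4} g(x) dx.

Use the identity sin^2(4*x) = (1 - cos(8*x))/2.
An antiderivative is F(x) = x/2 - sin(8*x)/16.
Then F(pi/4) - F(0) = (pi/8) - (0) = pi/8.

pi/8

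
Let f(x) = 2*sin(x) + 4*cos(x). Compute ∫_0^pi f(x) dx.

An antiderivative is F(x) = 4*sin(x) - 2*cos(x).
Then F(pi) - F(0) = (2) - (-2) = 4.

4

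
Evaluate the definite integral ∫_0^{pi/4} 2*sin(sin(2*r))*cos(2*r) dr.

Let u = sin(2*r), so du = 2*cos(2*r) dr. When r = 0, u = 0; when r = pi/4, u = 1.
The integral becomes ∫ sin(u) du from 0 to 1, with antiderivative -cos(u).
Back in r: F(r) = -cos(sin(2*r)).
Then F(pi/4) - F(0) = (-cos(1)) - (-1) = 1 - cos(1).

1 - cos(1)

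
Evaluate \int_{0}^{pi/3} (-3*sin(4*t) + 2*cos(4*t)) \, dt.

-9/8 - sqrt(3)/4

An antiderivative is F(t) = sin(4*t)/2 + 3*cos(4*t)/4.
Then F(pi/3) - F(0) = (-sqrt(3)/4 - 3/8) - (3/4) = -9/8 - sqrt(3)/4.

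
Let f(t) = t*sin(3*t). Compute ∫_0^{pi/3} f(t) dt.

pi/9

Integrate by parts once (u = t, dv = sin(3*t) dt).
An antiderivative is F(t) = -t*cos(3*t)/3 + sin(3*t)/9.
Then F(pi/3) - F(0) = (pi/9) - (0) = pi/9.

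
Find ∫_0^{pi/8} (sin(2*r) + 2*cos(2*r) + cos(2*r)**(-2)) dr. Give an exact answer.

sqrt(2)/4 + 1

An antiderivative is F(r) = sin(2*r) - cos(2*r)/2 + tan(2*r)/2.
Then F(pi/8) - F(0) = (sqrt(2)/4 + 1/2) - (-1/2) = sqrt(2)/4 + 1.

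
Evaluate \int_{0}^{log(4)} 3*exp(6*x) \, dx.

4095/2

Let u = exp(x), so du = exp(x) dx. When x = 0, u = 1; when x = log(4), u = 4.
The integral becomes 3·∫ u**5 du from 1 to 4, with antiderivative u**6/2.
Back in x: F(x) = exp(6*x)/2.
Then F(log(4)) - F(0) = (2048) - (1/2) = 4095/2.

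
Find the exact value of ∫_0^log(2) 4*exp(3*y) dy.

Let u = exp(y), so du = exp(y) dy. When y = 0, u = 1; when y = log(2), u = 2.
The integral becomes 4·∫ u**2 du from 1 to 2, with antiderivative 4*u**3/3.
Back in y: F(y) = 4*exp(3*y)/3.
Then F(log(2)) - F(0) = (32/3) - (4/3) = 28/3.

28/3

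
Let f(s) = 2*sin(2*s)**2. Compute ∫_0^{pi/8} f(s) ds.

-1/4 + pi/8

Use the identity sin^2(2*s) = (1 - cos(4*s))/2.
An antiderivative is F(s) = s - sin(4*s)/4.
Then F(pi/8) - F(0) = (-1/4 + pi/8) - (0) = -1/4 + pi/8.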